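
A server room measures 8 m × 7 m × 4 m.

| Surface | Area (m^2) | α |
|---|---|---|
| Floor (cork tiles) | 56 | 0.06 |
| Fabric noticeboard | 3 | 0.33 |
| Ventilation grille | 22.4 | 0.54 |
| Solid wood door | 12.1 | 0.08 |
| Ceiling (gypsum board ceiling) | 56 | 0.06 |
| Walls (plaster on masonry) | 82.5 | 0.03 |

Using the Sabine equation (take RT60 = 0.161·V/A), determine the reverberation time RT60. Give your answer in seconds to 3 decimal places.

1.551 seconds

Total absorption A = 56·0.06 + 3·0.33 + 22.4·0.54 + 12.1·0.08 + 56·0.06 + 82.5·0.03
  = 3.360 + 0.990 + 12.096 + 0.968 + 3.360 + 2.475 = 23.249 m^2 sabins.
Volume V = 8 × 7 × 4 = 224 m³.
T = 0.161 V/A = 0.161·224/23.249 = 1.551 s.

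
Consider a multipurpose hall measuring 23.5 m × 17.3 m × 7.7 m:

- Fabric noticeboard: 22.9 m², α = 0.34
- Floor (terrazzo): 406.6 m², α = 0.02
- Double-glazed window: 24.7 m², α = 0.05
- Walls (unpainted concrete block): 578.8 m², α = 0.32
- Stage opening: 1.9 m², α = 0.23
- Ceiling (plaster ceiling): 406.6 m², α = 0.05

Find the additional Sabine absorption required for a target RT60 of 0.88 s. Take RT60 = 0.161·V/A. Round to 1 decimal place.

Summing Sᵢαᵢ: 7.786 + 8.132 + 1.235 + 185.216 + 0.437 + 20.330 → A₁ = 223.136 sabins.
V = 3130.435 m³. Required absorption A₂ = 0.161 × 3130.435 / 0.88 = 572.727 sabins.
Shortfall: 572.727 − 223.136 = 349.6 sabins.

349.6 sabins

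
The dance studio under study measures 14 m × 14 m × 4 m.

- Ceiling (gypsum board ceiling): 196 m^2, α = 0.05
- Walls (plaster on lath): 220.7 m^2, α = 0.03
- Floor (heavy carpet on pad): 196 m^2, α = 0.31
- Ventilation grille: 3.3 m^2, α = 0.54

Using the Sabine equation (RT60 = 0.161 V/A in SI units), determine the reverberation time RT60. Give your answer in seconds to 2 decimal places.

1.60 s

Total absorption A = 196×0.05 + 220.7×0.03 + 196×0.31 + 3.3×0.54
  = 9.800 + 6.621 + 60.760 + 1.782 = 78.963 m^2 sabins.
Volume V = 14 × 14 × 4 = 784 m³.
RT60 = 0.161 · V / A = 0.161 × 784 / 78.963 = 1.60 s.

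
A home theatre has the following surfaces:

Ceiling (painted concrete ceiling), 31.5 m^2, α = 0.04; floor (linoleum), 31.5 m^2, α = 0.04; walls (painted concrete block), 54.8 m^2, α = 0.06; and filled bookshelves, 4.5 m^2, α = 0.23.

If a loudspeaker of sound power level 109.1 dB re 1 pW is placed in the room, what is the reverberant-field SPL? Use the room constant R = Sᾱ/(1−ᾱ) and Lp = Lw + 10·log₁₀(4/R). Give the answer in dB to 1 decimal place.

106.5 dB

Σ(Sᵢαᵢ) = 31.5×0.04 + 31.5×0.04 + 54.8×0.06 + 4.5×0.23 = 6.843; total area S = 122.3 m^2.
ᾱ = 0.0560, so room constant R = A/(1−ᾱ) = 7.249 m^2.
Lp = 109.1 + 10·log₁₀(4/7.249) = 109.1 + (-2.58) = 106.5 dB.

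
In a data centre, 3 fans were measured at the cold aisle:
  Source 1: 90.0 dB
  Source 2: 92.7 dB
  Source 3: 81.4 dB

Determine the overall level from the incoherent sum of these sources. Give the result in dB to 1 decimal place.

94.8 dB

Converting to relative power and adding: 10^(90.0/10) + 10^(92.7/10) + 10^(81.4/10) = 3e+09.
Back to dB: 10·log₁₀ Σ = 94.8 dB.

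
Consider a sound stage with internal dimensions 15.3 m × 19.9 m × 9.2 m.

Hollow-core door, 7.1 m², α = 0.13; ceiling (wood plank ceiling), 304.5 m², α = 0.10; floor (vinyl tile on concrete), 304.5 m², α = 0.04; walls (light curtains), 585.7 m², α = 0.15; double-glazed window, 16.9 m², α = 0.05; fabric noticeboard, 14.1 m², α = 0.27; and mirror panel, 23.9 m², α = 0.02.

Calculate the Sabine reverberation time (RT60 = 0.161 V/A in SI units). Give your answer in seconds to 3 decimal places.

A = Σ Sᵢαᵢ = 7.1·0.13 + 304.5·0.10 + 304.5·0.04 + 585.7·0.15 + 16.9·0.05 + 14.1·0.27 + 23.9·0.02 = 136.538 sabins.
V = 15.3·19.9·9.2 = 2801.124 m³.
Sabine: RT60 = 0.161 × 2801.124 / 136.538 = 3.303 s.

3.303 sec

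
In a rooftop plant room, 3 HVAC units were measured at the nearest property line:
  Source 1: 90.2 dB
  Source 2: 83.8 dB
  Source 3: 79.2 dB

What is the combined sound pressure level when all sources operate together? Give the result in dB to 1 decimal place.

Σ 10^(Lᵢ/10) = 1.37e+09.
Combined level = 10 log₁₀(1.37e+09) = 91.4 dB.

91.4 dB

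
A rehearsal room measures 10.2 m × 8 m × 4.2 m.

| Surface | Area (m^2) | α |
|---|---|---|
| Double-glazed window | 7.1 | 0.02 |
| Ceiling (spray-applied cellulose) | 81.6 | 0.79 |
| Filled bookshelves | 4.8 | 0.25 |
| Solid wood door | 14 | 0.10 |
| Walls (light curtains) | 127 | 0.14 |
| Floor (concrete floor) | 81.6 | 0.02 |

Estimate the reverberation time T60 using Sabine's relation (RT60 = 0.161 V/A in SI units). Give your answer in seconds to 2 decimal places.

Total absorption A = 7.1·0.02 + 81.6·0.79 + 4.8·0.25 + 14·0.10 + 127·0.14 + 81.6·0.02
  = 0.142 + 64.464 + 1.200 + 1.400 + 17.780 + 1.632 = 86.618 m^2 sabins.
V = 10.2·8·4.2 = 342.72 m³.
Sabine: RT60 = 0.161 × 342.72 / 86.618 = 0.64 s.

0.64 sec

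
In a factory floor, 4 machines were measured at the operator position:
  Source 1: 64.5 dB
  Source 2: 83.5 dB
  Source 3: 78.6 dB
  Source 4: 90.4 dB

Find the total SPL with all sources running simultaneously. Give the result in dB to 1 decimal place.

91.4 dB

Converting to relative power and adding: 10^(64.5/10) + 10^(83.5/10) + 10^(78.6/10) + 10^(90.4/10) = 1.396e+09.
Combined level = 10 log₁₀(1.396e+09) = 91.4 dB.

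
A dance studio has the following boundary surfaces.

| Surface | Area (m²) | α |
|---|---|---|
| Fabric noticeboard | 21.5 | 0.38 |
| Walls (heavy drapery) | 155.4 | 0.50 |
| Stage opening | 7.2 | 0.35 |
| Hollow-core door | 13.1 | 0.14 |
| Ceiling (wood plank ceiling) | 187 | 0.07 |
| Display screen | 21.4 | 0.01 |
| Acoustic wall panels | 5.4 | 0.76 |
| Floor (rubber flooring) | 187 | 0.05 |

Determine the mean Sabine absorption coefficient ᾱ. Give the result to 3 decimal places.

Total surface area S = 598.0 m².
Weighted sum Σ Sα = 116.982.
ᾱ = A/S = 0.196.

0.196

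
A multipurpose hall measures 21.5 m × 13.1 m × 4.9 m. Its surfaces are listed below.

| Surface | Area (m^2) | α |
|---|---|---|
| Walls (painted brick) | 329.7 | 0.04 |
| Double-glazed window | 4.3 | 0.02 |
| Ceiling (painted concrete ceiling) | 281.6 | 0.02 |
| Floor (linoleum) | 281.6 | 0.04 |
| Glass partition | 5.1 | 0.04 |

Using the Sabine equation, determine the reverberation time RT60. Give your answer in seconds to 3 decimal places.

Summing Sᵢαᵢ: 13.188 + 0.086 + 5.632 + 11.264 + 0.204 → A = 30.374 sabins.
Volume V = 21.5 × 13.1 × 4.9 = 1380.085 m³.
Sabine: RT60 = 0.161 × 1380.085 / 30.374 = 7.315 s.

7.315 s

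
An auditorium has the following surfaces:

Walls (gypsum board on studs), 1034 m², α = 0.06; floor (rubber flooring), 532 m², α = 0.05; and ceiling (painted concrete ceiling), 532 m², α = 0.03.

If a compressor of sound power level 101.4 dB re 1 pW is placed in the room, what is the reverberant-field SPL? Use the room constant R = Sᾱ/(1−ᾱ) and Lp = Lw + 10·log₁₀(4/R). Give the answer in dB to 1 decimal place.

Σ(Sᵢαᵢ) = 1034×0.06 + 532×0.05 + 532×0.03 = 104.600; total area S = 2098.0 m².
ᾱ = 104.600/2098.0 = 0.0499; R = Sᾱ/(1−ᾱ) = 104.600/(1−0.0499) = 110.094 m².
Lp = Lw + 10 log₁₀(4/R) = 101.4 -14.40 = 87.0 dB.

87.0 dB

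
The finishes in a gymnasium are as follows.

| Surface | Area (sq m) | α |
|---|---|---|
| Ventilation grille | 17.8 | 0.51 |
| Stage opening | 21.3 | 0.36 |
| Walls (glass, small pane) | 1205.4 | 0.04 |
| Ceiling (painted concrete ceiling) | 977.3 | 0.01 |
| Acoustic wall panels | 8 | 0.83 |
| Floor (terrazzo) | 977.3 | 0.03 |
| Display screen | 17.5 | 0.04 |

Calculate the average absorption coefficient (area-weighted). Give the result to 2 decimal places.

S = Σ Sᵢ = 17.8 + 21.3 + 1205.4 + 977.3 + 8 + 977.3 + 17.5 = 3224.6 sq m.
A = 17.8·0.51 + 21.3·0.36 + 1205.4·0.04 + 977.3·0.01 + 8·0.83 + 977.3·0.03 + 17.5·0.04 = 111.394 sabins.
ᾱ = A/S = 0.03.

0.03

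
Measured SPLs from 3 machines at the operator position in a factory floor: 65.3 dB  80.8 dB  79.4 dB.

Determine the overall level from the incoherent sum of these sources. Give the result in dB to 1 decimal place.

Sum in the linear (power) domain: Σ 10^(Lᵢ/10) = 10^(65.3/10) + 10^(80.8/10) + 10^(79.4/10) = 2.107e+08.
Back to dB: 10·log₁₀ Σ = 83.2 dB.

83.2 dB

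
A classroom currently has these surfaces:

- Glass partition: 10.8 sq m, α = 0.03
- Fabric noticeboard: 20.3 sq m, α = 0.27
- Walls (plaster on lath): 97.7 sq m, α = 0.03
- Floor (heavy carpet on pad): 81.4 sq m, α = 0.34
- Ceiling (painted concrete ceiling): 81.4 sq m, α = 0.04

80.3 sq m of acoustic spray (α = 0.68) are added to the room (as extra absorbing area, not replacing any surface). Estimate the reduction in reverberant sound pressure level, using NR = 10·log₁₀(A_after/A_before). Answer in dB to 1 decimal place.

3.8 dB

A_before = Σ Sᵢαᵢ = 10.8*0.03 + 20.3*0.27 + 97.7*0.03 + 81.4*0.34 + 81.4*0.04 = 39.668 sabins.
Treatment contributes 80.3·0.68 = 54.604 sabins.
A_after = 39.668 + 54.604 = 94.272 sabins.
Reduction = 10 log₁₀(A_after/A_before) = 10 log₁₀(2.3765) = 3.8 dB.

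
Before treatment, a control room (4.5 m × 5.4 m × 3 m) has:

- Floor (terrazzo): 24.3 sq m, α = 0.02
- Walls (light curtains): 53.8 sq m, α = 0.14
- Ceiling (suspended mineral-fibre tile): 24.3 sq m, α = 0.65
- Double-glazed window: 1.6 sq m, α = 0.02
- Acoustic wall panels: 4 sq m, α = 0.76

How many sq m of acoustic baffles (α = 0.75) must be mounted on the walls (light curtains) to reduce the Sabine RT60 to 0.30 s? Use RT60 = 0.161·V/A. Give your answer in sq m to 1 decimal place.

Summing Sᵢαᵢ: 0.486 + 7.532 + 15.795 + 0.032 + 3.040 → A₁ = 26.885 sabins.
Required A₂ = 0.161·72.9/0.30 = 39.123 sabins.
Absorption to add: 39.123 − 26.885 = 12.238 sabins.
Each sq m of panel replacing the walls (light curtains) adds (0.75 − 0.14) = 0.61 sabins.
Panel area = 12.238 / 0.61 = 20.1 sq m.

20.1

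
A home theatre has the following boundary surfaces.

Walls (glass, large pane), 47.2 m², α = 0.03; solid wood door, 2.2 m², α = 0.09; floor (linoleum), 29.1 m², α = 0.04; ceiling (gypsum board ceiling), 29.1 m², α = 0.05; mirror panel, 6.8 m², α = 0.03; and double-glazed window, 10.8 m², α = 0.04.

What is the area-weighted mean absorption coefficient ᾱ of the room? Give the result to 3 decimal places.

Total surface area S = 125.2 m².
Weighted sum Σ Sα = 4.869.
ᾱ = 4.869 / 125.2 = 0.039.

0.039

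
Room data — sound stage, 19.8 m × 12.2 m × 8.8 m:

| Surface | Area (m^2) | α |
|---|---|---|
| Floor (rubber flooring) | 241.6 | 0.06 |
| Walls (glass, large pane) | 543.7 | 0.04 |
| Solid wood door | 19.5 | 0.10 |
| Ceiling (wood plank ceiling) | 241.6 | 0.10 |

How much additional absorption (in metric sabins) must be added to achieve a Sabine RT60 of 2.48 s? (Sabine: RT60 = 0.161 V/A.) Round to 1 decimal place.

75.6 sabins

Total absorption A₁ = 241.6·0.06 + 543.7·0.04 + 19.5·0.10 + 241.6·0.10
  = 14.496 + 21.748 + 1.950 + 24.160 = 62.354 m^2 sabins.
Target A₂ = 0.161·2125.728/2.48 = 138.001 sabins (V = 2125.728 m³).
Shortfall: 138.001 − 62.354 = 75.6 sabins.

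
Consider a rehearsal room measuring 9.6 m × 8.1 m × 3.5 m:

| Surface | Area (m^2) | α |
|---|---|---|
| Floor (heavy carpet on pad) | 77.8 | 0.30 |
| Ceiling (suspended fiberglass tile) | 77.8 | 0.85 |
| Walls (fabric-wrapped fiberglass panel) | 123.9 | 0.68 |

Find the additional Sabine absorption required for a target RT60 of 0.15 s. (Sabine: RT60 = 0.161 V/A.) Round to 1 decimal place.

118.4 sabins

Total absorption A₁ = 77.8·0.30 + 77.8·0.85 + 123.9·0.68
  = 23.340 + 66.130 + 84.252 = 173.722 m^2 sabins.
Target A₂ = 0.161·272.16/0.15 = 292.118 sabins (V = 272.16 m³).
ΔA = A₂ − A₁ = 292.118 − 173.722 = 118.4 sabins.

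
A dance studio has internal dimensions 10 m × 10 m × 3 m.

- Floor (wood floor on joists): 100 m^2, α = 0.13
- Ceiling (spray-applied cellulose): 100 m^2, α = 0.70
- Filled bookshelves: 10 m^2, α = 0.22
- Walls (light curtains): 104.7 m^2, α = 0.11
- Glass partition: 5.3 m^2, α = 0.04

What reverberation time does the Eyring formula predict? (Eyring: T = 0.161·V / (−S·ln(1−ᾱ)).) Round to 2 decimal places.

Total surface area S = 100 + 100 + 10 + 104.7 + 5.3 = 320.0 m^2.
Absorption A = 100×0.13 + 100×0.70 + 10×0.22 + 104.7×0.11 + 5.3×0.04 = 96.929 sabins.
Mean coefficient ᾱ = A/S = 0.3029.
Eyring denominator: −S ln(1−ᾱ) = 115.464.
V = 10 × 10 × 3 = 300 m³.
RT60 = 0.161 × 300 / 115.464 = 0.42 s.

0.42 s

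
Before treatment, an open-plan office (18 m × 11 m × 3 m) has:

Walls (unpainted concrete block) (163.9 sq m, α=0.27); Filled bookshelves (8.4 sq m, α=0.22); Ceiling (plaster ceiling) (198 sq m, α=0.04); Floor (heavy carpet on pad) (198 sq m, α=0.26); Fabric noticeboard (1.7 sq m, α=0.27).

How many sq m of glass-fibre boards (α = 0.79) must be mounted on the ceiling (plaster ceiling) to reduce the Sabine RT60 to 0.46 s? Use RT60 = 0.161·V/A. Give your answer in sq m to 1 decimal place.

135.9

Total absorption A₁ = 163.9×0.27 + 8.4×0.22 + 198×0.04 + 198×0.26 + 1.7×0.27
  = 44.253 + 1.848 + 7.920 + 51.480 + 0.459 = 105.960 sq m sabins.
Required A₂ = 0.161·594/0.46 = 207.900 sabins.
Absorption to add: 207.900 − 105.960 = 101.940 sabins.
Net gain per sq m: Δα = 0.79 − 0.04 = 0.75.
Panel area = 101.940 / 0.75 = 135.9 sq m.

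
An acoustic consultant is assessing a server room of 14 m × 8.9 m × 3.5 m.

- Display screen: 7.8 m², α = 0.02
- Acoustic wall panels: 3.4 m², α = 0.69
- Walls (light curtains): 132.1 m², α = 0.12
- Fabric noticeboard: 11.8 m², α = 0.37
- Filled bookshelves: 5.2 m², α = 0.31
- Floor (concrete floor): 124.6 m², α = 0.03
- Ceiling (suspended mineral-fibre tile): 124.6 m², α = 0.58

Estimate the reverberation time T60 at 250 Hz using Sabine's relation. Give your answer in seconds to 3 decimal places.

0.700 s

Total absorption A = 7.8·0.02 + 3.4·0.69 + 132.1·0.12 + 11.8·0.37 + 5.2·0.31 + 124.6·0.03 + 124.6·0.58
  = 0.156 + 2.346 + 15.852 + 4.366 + 1.612 + 3.738 + 72.268 = 100.338 m² sabins.
Room volume: 436.1 m³.
Sabine: RT60 = 0.161 × 436.1 / 100.338 = 0.700 s.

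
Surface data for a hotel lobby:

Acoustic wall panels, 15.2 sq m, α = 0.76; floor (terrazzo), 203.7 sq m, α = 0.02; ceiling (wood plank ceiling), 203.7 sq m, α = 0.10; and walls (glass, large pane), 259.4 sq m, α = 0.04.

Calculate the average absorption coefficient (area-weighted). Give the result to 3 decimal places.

Total surface area S = 682.0 sq m.
Σ(Sᵢαᵢ) = 15.2×0.76 + 203.7×0.02 + 203.7×0.10 + 259.4×0.04 = 46.372.
ᾱ = A/S = 0.068.

0.068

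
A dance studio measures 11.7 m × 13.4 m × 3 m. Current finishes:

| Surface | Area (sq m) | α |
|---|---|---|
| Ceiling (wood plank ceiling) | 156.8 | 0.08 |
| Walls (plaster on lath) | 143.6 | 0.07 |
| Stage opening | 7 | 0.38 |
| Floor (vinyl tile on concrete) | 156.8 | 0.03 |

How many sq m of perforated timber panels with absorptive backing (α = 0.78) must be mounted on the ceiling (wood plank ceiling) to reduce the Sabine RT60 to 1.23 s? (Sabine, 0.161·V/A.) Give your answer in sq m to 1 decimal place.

A₁ = Σ Sᵢαᵢ = 156.8*0.08 + 143.6*0.07 + 7*0.38 + 156.8*0.03 = 29.960 sabins.
V = 470.34 m³. Target absorption A₂ = 0.161 × 470.34 / 1.23 = 61.565 sabins.
Absorption to add: 61.565 − 29.960 = 31.605 sabins.
Each sq m of panel replacing the ceiling (wood plank ceiling) adds (0.78 − 0.08) = 0.70 sabins.
Panel area = 31.605 / 0.70 = 45.1 sq m.

45.1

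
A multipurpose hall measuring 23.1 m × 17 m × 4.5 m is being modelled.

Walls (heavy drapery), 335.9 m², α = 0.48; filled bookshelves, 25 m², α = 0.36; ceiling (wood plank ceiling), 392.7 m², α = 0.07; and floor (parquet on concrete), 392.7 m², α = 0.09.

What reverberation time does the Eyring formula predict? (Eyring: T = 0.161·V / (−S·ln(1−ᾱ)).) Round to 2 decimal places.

S = Σ Sᵢ = 1146.3 m².
Absorption A = 335.9×0.48 + 25×0.36 + 392.7×0.07 + 392.7×0.09 = 233.064 sabins.
ᾱ = 233.064 / 1146.3 = 0.2033.
Eyring denominator: −S ln(1−ᾱ) = 260.528.
V = 23.1 × 17 × 4.5 = 1767.15 m³.
RT60 = 0.161 × 1767.15 / 260.528 = 1.09 s.

1.09 s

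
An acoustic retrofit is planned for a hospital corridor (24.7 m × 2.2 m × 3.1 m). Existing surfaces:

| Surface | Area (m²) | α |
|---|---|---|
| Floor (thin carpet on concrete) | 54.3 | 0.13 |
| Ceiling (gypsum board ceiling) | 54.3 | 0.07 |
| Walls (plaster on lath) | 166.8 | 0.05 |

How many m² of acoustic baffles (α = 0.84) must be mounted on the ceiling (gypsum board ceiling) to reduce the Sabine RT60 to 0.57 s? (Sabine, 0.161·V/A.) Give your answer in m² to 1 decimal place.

Equivalent absorption area: A₁ = 54.3×0.13 + 54.3×0.07 + 166.8×0.05 = 19.200 m².
V = 168.454 m³. Target absorption A₂ = 0.161 × 168.454 / 0.57 = 47.581 sabins.
Absorption to add: 47.581 − 19.200 = 28.381 sabins.
Each m² of panel replacing the ceiling (gypsum board ceiling) adds (0.84 − 0.07) = 0.77 sabins.
Area = ΔA/Δα = 28.381/0.77 = 36.9 m².

36.9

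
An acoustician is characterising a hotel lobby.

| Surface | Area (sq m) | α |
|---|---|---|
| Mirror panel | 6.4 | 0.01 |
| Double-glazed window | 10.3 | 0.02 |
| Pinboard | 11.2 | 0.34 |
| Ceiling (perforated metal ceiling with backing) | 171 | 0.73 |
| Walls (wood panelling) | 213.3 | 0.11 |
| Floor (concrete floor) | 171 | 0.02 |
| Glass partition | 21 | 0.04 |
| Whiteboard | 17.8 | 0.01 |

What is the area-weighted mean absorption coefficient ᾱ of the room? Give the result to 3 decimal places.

0.252

S = Σ Sᵢ = 6.4 + 10.3 + 11.2 + 171 + 213.3 + 171 + 21 + 17.8 = 622.0 sq m.
Σ(Sᵢαᵢ) = 6.4*0.01 + 10.3*0.02 + 11.2*0.34 + 171*0.73 + 213.3*0.11 + 171*0.02 + 21*0.04 + 17.8*0.01 = 156.809.
ᾱ = A/S = 0.252.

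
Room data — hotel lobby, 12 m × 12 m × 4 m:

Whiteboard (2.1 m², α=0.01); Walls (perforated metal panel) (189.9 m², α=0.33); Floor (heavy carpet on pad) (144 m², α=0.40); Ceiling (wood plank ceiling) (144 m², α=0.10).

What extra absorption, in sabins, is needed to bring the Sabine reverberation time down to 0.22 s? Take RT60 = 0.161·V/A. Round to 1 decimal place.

286.8 sabins

Total absorption A₁ = 2.1*0.01 + 189.9*0.33 + 144*0.40 + 144*0.10
  = 0.021 + 62.667 + 57.600 + 14.400 = 134.688 m² sabins.
Target A₂ = 0.161·576/0.22 = 421.527 sabins (V = 576 m³).
ΔA = A₂ − A₁ = 421.527 − 134.688 = 286.8 sabins.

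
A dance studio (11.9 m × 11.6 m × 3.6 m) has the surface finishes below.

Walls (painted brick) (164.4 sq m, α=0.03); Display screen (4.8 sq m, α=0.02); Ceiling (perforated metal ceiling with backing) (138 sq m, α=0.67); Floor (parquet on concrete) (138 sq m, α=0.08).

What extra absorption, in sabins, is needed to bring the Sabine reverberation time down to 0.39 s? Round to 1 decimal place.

96.6 sabins

Equivalent absorption area: A₁ = 164.4*0.03 + 4.8*0.02 + 138*0.67 + 138*0.08 = 108.528 sq m.
V = 496.944 m³. Required absorption A₂ = 0.161 × 496.944 / 0.39 = 205.149 sabins.
Shortfall: 205.149 − 108.528 = 96.6 sabins.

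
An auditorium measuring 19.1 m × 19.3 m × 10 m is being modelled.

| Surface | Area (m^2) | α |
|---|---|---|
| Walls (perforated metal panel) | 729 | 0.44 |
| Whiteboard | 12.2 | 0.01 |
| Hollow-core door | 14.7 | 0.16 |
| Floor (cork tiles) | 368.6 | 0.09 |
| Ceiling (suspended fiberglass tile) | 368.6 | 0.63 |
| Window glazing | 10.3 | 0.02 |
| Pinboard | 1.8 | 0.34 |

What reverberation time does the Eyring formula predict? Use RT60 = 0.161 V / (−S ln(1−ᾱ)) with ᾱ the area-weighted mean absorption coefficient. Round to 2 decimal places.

Total surface area S = 729 + 12.2 + 14.7 + 368.6 + 368.6 + 10.3 + 1.8 = 1505.2 m^2.
Σ(Sᵢαᵢ) = 729·0.44 + 12.2·0.01 + 14.7·0.16 + 368.6·0.09 + 368.6·0.63 + 10.3·0.02 + 1.8·0.34 = 589.444.
ᾱ = 589.444 / 1505.2 = 0.3916.
Eyring denominator: −S ln(1−ᾱ) = 747.968.
V = 19.1 × 19.3 × 10 = 3686.3 m³.
T = 0.161·V/[−S·ln(1−ᾱ)] = 0.161·3686.3/747.968 = 0.79 s.

0.79 s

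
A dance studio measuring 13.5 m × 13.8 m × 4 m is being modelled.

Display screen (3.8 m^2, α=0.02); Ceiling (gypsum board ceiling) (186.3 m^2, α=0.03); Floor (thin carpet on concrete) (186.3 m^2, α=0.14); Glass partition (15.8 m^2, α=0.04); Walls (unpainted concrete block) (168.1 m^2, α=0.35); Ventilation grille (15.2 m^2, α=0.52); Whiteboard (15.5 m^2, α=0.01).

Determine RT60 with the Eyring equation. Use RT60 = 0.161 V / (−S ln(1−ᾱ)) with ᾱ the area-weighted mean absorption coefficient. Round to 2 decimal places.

Total surface area S = 3.8 + 186.3 + 186.3 + 15.8 + 168.1 + 15.2 + 15.5 = 591.0 m^2.
Σ(Sᵢαᵢ) = 3.8·0.02 + 186.3·0.03 + 186.3·0.14 + 15.8·0.04 + 168.1·0.35 + 15.2·0.52 + 15.5·0.01 = 99.273.
ᾱ = 99.273 / 591.0 = 0.1680.
−S·ln(1−ᾱ) = −591.0 × ln(1 − 0.1680) = 108.698.
V = 13.5 × 13.8 × 4 = 745.2 m³.
RT60 = 0.161 × 745.2 / 108.698 = 1.10 s.

1.10 sec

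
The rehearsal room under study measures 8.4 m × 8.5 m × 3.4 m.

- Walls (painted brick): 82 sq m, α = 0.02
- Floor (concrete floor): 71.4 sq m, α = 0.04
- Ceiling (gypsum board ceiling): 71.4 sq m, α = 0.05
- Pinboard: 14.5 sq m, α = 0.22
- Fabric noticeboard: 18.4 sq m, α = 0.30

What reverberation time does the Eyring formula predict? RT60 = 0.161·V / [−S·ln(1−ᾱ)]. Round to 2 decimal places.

S = Σ Sᵢ = 257.7 sq m.
Σ(Sᵢαᵢ) = 82×0.02 + 71.4×0.04 + 71.4×0.05 + 14.5×0.22 + 18.4×0.30 = 16.776.
ᾱ = 16.776 / 257.7 = 0.0651.
−S·ln(1−ᾱ) = −257.7 × ln(1 − 0.0651) = 17.347.
V = 8.4 × 8.5 × 3.4 = 242.76 m³.
RT60 = 0.161 × 242.76 / 17.347 = 2.25 s.

2.25 s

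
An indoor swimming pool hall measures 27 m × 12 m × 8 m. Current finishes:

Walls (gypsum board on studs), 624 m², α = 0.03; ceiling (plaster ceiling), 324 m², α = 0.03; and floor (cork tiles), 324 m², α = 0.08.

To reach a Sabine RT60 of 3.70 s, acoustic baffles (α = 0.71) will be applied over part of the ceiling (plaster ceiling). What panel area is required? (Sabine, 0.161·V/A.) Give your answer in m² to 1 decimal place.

85.9

Summing Sᵢαᵢ: 18.720 + 9.720 + 25.920 → A₁ = 54.360 sabins.
Required A₂ = 0.161·2592/3.70 = 112.787 sabins.
ΔA needed = 112.787 − 54.360 = 58.427 sabins.
Net gain per m²: Δα = 0.71 − 0.03 = 0.68.
Area = ΔA/Δα = 58.427/0.68 = 85.9 m².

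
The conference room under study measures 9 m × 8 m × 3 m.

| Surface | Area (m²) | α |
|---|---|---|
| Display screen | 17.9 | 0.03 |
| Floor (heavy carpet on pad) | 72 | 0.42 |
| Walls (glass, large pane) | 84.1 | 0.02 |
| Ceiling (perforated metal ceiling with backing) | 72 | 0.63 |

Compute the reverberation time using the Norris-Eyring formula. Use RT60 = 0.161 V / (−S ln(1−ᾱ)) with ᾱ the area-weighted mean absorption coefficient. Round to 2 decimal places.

0.37 sec

S = Σ Sᵢ = 246.0 m².
Σ(Sᵢαᵢ) = 17.9×0.03 + 72×0.42 + 84.1×0.02 + 72×0.63 = 77.819.
ᾱ = 77.819 / 246.0 = 0.3163.
−S·ln(1−ᾱ) = −246.0 × ln(1 − 0.3163) = 93.538.
V = 9 × 8 × 3 = 216 m³.
RT60 = 0.161 × 216 / 93.538 = 0.37 s.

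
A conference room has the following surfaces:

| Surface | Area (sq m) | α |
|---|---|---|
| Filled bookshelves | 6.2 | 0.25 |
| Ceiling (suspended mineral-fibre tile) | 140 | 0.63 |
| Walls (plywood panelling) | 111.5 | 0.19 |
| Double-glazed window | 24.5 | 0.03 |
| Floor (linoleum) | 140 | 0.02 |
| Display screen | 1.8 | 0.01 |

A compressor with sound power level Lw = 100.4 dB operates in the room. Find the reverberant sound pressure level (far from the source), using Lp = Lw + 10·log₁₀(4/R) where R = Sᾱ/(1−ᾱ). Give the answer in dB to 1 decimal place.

84.5 dB

A = 114.488 sabins; S = 424.0 sq m.
ᾱ = 0.2700, so room constant R = A/(1−ᾱ) = 156.833 sq m.
Lp = 100.4 + 10·log₁₀(4/156.833) = 100.4 + (-15.93) = 84.5 dB.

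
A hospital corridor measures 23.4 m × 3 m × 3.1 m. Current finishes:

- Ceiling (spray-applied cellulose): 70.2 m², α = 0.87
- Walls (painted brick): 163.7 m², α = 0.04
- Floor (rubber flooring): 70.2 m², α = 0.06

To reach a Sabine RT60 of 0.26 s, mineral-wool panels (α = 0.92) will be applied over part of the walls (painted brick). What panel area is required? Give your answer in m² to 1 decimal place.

71.5

Equivalent absorption area: A₁ = 70.2*0.87 + 163.7*0.04 + 70.2*0.06 = 71.834 m².
Required A₂ = 0.161·217.62/0.26 = 134.757 sabins.
ΔA needed = 134.757 − 71.834 = 62.923 sabins.
Each m² of panel replacing the walls (painted brick) adds (0.92 − 0.04) = 0.88 sabins.
Area = ΔA/Δα = 62.923/0.88 = 71.5 m².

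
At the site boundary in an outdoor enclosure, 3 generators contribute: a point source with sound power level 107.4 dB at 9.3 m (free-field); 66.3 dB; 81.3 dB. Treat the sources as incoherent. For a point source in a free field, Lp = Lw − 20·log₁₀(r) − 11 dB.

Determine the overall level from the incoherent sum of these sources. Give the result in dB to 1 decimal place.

Source at 9.3 m: Lp = 107.4 − 20·log₁₀(9.3) − 11 = 77.0 dB.
Σ 10^(Lᵢ/10) = 1.893e+08.
Back to dB: 10·log₁₀ Σ = 82.8 dB.

82.8 dB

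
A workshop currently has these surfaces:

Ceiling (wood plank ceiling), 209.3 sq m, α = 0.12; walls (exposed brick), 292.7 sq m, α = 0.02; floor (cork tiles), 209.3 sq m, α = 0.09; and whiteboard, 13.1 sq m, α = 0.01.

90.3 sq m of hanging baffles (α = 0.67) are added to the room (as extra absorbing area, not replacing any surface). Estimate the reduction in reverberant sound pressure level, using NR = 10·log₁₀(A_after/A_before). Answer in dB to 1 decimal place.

3.4 dB

Total absorption A_before = 209.3*0.12 + 292.7*0.02 + 209.3*0.09 + 13.1*0.01
  = 25.116 + 5.854 + 18.837 + 0.131 = 49.938 sq m sabins.
Added absorption = 90.3 × 0.67 = 60.501 sabins.
A_after = 49.938 + 60.501 = 110.439 sabins.
Reduction = 10 log₁₀(A_after/A_before) = 10 log₁₀(2.2115) = 3.4 dB.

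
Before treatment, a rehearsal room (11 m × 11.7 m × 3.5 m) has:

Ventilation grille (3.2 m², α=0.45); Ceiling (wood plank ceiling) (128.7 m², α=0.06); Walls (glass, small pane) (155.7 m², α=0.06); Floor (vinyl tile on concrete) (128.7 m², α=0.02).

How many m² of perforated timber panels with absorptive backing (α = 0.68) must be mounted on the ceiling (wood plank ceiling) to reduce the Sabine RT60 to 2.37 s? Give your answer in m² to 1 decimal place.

Summing Sᵢαᵢ: 1.440 + 7.722 + 9.342 + 2.574 → A₁ = 21.078 sabins.
V = 450.45 m³. Target absorption A₂ = 0.161 × 450.45 / 2.37 = 30.600 sabins.
Absorption to add: 30.600 − 21.078 = 9.522 sabins.
Each m² of panel replacing the ceiling (wood plank ceiling) adds (0.68 − 0.06) = 0.62 sabins.
Panel area = 9.522 / 0.62 = 15.4 m².

15.4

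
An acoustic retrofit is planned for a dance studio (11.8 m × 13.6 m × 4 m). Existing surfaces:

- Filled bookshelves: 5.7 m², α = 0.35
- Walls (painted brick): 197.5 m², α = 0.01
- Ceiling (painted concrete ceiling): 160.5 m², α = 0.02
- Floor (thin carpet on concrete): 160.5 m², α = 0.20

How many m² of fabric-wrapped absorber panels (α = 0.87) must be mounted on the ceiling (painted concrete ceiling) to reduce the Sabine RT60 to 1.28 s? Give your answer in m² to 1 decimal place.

48.8

Total absorption A₁ = 5.7·0.35 + 197.5·0.01 + 160.5·0.02 + 160.5·0.20
  = 1.995 + 1.975 + 3.210 + 32.100 = 39.280 m² sabins.
V = 641.92 m³. Target absorption A₂ = 0.161 × 641.92 / 1.28 = 80.742 sabins.
ΔA needed = 80.742 − 39.280 = 41.462 sabins.
Each m² of panel replacing the ceiling (painted concrete ceiling) adds (0.87 − 0.02) = 0.85 sabins.
Area = ΔA/Δα = 41.462/0.85 = 48.8 m².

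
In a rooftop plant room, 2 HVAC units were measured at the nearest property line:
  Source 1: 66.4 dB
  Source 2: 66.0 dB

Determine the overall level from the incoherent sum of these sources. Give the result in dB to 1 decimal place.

69.2 dB

Σ 10^(Lᵢ/10) = 8.346e+06.
L_total = 10·log₁₀(8.346e+06) = 69.2 dB.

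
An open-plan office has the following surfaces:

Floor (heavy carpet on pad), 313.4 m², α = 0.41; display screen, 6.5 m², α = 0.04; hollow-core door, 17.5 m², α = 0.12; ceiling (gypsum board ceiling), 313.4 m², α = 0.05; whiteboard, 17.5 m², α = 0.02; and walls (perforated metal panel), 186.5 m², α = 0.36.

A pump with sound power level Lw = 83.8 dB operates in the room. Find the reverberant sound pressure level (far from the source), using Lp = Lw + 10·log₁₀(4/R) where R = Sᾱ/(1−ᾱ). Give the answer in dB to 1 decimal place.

A = 214.014 sabins; S = 854.8 m².
ᾱ = 214.014/854.8 = 0.2504; R = Sᾱ/(1−ᾱ) = 214.014/(1−0.2504) = 285.504 m².
Lp = 83.8 + 10·log₁₀(4/285.504) = 83.8 + (-18.54) = 65.3 dB.

65.3 dB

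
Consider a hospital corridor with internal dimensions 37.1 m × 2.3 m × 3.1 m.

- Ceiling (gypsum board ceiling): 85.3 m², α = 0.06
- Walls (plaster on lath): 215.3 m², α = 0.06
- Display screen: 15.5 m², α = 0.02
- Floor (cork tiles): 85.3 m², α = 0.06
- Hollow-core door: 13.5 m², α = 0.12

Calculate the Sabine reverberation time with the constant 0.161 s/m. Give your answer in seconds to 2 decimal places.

Equivalent absorption area: A = 85.3·0.06 + 215.3·0.06 + 15.5·0.02 + 85.3·0.06 + 13.5·0.12 = 25.084 m².
Volume V = 37.1 × 2.3 × 3.1 = 264.523 m³.
RT60 = 0.161 · V / A = 0.161 × 264.523 / 25.084 = 1.70 s.

1.70 s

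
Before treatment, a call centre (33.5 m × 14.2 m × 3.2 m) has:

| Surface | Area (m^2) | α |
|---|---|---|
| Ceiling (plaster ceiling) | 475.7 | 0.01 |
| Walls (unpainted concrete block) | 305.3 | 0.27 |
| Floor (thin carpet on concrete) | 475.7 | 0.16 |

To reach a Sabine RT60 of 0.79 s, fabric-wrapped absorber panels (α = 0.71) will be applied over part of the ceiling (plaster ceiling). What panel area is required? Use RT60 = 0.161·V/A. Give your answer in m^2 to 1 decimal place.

Total absorption A₁ = 475.7*0.01 + 305.3*0.27 + 475.7*0.16
  = 4.757 + 82.431 + 76.112 = 163.300 m^2 sabins.
Required A₂ = 0.161·1522.24/0.79 = 310.229 sabins.
Absorption to add: 310.229 − 163.300 = 146.929 sabins.
Each m^2 of panel replacing the ceiling (plaster ceiling) adds (0.71 − 0.01) = 0.70 sabins.
Area = ΔA/Δα = 146.929/0.70 = 209.9 m^2.

209.9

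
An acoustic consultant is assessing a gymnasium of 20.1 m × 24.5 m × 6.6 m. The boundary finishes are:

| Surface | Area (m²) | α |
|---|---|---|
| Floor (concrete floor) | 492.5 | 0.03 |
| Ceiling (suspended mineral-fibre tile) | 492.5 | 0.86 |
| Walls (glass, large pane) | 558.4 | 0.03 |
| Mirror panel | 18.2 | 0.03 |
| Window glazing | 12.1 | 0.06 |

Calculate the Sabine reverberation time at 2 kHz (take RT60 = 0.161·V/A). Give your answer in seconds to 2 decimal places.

1.15 seconds

Equivalent absorption area: A = 492.5×0.03 + 492.5×0.86 + 558.4×0.03 + 18.2×0.03 + 12.1×0.06 = 456.349 m².
Room volume: 3250.17 m³.
RT60 = 0.161 · V / A = 0.161 × 3250.17 / 456.349 = 1.15 s.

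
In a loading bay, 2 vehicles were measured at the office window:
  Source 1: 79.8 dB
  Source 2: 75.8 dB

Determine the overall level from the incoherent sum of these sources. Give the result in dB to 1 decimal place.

Σ 10^(Lᵢ/10) = 1.335e+08.
Combined level = 10 log₁₀(1.335e+08) = 81.3 dB.

81.3 dB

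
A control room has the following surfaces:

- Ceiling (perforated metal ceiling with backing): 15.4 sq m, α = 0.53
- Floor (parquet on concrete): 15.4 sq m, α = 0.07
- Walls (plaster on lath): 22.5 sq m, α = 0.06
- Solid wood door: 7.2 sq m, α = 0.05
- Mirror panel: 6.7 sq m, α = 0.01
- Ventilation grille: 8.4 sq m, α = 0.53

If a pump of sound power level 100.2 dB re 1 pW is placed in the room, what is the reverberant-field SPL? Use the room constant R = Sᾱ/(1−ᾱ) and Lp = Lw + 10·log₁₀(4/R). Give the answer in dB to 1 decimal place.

A = 15.469 sabins; S = 75.6 sq m.
ᾱ = 0.2046, so room constant R = A/(1−ᾱ) = 19.448 sq m.
Lp = 100.2 + 10·log₁₀(4/19.448) = 100.2 + (-6.87) = 93.3 dB.

93.3 dB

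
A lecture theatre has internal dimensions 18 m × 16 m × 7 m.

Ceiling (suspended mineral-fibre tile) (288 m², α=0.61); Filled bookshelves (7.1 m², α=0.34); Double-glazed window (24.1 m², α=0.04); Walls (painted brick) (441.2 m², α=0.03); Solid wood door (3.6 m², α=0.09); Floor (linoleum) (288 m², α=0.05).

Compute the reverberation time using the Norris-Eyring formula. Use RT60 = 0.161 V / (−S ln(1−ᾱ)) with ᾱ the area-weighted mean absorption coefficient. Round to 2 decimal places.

1.41 s

Total surface area S = 288 + 7.1 + 24.1 + 441.2 + 3.6 + 288 = 1052.0 m².
Absorption A = 288·0.61 + 7.1·0.34 + 24.1·0.04 + 441.2·0.03 + 3.6·0.09 + 288·0.05 = 207.018 sabins.
ᾱ = 207.018 / 1052.0 = 0.1968.
Eyring denominator: −S ln(1−ᾱ) = 230.547.
V = 18 × 16 × 7 = 2016 m³.
RT60 = 0.161 × 2016 / 230.547 = 1.41 s.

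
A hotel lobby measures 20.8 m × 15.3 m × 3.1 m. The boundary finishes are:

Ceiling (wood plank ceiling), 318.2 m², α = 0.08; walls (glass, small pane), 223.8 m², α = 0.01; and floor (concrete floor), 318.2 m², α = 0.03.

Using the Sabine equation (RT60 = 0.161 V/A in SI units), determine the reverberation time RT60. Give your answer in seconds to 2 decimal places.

4.27 sec

Equivalent absorption area: A = 318.2·0.08 + 223.8·0.01 + 318.2·0.03 = 37.240 m².
Room volume: 986.544 m³.
Sabine: RT60 = 0.161 × 986.544 / 37.240 = 4.27 s.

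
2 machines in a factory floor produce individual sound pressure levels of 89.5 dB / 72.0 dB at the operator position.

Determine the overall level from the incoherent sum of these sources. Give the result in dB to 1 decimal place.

Converting to relative power and adding: 10^(89.5/10) + 10^(72.0/10) = 9.071e+08.
Back to dB: 10·log₁₀ Σ = 89.6 dB.

89.6 dB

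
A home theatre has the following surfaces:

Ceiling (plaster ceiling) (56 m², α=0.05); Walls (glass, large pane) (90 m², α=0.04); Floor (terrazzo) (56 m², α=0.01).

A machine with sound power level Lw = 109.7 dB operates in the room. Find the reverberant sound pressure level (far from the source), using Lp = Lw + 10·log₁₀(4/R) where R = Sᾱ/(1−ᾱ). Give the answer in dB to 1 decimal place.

A = 6.960 sabins; S = 202.0 m².
ᾱ = 6.960/202.0 = 0.0345; R = Sᾱ/(1−ᾱ) = 6.960/(1−0.0345) = 7.209 m².
Lp = 109.7 + 10·log₁₀(4/7.209) = 109.7 + (-2.56) = 107.1 dB.

107.1 dB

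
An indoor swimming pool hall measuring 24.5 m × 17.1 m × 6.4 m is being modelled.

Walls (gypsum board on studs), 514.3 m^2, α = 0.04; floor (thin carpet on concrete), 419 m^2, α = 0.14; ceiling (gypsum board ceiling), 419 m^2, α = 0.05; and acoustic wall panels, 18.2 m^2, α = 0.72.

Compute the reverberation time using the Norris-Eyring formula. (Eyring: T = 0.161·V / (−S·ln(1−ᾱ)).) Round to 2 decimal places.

Total surface area S = 514.3 + 419 + 419 + 18.2 = 1370.5 m^2.
Absorption A = 514.3·0.04 + 419·0.14 + 419·0.05 + 18.2·0.72 = 113.286 sabins.
Mean coefficient ᾱ = A/S = 0.0827.
Eyring denominator: −S ln(1−ᾱ) = 118.303.
V = 24.5 × 17.1 × 6.4 = 2681.28 m³.
T = 0.161·V/[−S·ln(1−ᾱ)] = 0.161·2681.28/118.303 = 3.65 s.

3.65 s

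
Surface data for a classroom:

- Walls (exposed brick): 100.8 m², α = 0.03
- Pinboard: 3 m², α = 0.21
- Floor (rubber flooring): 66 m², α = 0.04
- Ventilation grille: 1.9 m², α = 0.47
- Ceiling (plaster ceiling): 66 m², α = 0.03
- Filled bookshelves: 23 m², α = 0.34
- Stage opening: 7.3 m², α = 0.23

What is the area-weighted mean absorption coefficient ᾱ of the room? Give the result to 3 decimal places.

0.070

Total surface area S = 268.0 m².
Σ(Sᵢαᵢ) = 100.8×0.03 + 3×0.21 + 66×0.04 + 1.9×0.47 + 66×0.03 + 23×0.34 + 7.3×0.23 = 18.666.
ᾱ = 18.666 / 268.0 = 0.070.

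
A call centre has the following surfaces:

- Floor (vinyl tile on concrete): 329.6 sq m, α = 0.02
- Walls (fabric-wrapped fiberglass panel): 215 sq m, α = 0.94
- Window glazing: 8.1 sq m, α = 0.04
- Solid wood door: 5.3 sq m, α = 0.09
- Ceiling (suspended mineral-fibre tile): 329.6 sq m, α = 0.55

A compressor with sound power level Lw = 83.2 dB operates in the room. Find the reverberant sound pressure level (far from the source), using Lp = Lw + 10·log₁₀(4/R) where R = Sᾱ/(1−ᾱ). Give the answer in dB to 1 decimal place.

A = 390.773 sabins; S = 887.6 sq m.
ᾱ = 0.4403, so room constant R = A/(1−ᾱ) = 698.183 sq m.
Lp = 83.2 + 10·log₁₀(4/698.183) = 83.2 + (-22.42) = 60.8 dB.

60.8 dB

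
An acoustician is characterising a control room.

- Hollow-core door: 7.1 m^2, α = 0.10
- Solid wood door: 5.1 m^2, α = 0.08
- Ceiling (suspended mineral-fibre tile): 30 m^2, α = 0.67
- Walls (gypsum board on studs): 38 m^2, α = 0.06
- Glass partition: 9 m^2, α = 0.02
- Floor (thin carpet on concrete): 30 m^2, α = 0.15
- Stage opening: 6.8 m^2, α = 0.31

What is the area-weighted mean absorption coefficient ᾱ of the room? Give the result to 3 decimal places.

0.240

Total surface area S = 126.0 m^2.
A = 7.1*0.10 + 5.1*0.08 + 30*0.67 + 38*0.06 + 9*0.02 + 30*0.15 + 6.8*0.31 = 30.286 sabins.
ᾱ = A/S = 0.240.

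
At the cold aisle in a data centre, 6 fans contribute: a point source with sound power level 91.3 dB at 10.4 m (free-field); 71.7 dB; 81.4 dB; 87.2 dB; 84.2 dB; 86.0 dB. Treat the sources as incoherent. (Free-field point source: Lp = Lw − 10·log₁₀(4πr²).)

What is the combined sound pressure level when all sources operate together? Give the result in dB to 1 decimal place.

91.3 dB

Source at 10.4 m: Lp = 91.3 − 10·log₁₀(4π·10.4²) = 91.3 − 10·log₁₀(1359.179) = 60.0 dB.
Σ 10^(Lᵢ/10) = 1.34e+09.
L_total = 10·log₁₀(1.34e+09) = 91.3 dB.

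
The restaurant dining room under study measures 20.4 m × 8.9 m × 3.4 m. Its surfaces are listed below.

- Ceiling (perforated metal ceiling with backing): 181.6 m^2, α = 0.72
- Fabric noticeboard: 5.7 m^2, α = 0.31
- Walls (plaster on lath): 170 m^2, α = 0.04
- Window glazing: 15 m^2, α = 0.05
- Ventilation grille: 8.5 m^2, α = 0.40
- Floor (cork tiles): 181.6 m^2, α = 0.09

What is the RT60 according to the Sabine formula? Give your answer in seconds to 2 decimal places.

0.62 s

A = Σ Sᵢαᵢ = 181.6*0.72 + 5.7*0.31 + 170*0.04 + 15*0.05 + 8.5*0.40 + 181.6*0.09 = 159.813 sabins.
V = 20.4·8.9·3.4 = 617.304 m³.
Sabine: RT60 = 0.161 × 617.304 / 159.813 = 0.62 s.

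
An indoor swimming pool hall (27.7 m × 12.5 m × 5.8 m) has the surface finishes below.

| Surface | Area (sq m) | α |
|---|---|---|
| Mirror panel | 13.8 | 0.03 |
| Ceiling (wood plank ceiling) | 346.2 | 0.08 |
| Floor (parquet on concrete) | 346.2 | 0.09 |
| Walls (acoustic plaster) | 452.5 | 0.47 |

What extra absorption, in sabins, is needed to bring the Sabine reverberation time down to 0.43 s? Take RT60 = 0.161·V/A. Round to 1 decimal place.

480.0 sabins

Equivalent absorption area: A₁ = 13.8*0.03 + 346.2*0.08 + 346.2*0.09 + 452.5*0.47 = 271.943 sq m.
For T = 0.43 s, need A₂ = 0.161·V/T = 0.161·2008.25/0.43 = 751.926 sabins.
Additional absorption ΔA = 751.926 − 271.943 = 480.0 sabins.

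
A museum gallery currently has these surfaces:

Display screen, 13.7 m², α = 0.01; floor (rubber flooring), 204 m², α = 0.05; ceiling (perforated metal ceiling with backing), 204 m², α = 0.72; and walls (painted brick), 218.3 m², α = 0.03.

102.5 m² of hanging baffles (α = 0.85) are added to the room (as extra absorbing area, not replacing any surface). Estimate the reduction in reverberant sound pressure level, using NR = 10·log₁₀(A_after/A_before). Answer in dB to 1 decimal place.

A_before = Σ Sᵢαᵢ = 13.7·0.01 + 204·0.05 + 204·0.72 + 218.3·0.03 = 163.766 sabins.
Treatment contributes 102.5·0.85 = 87.125 sabins.
New total A_after = 250.891 sabins.
NR = 10·log₁₀(250.891/163.766) = 1.9 dB.

1.9 dB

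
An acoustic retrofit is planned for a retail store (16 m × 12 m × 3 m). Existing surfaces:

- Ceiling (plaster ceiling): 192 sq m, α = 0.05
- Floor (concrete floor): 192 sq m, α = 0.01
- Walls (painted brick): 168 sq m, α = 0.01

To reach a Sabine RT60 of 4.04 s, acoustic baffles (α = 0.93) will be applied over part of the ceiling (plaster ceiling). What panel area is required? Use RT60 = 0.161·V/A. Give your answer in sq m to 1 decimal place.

11.1

Summing Sᵢαᵢ: 9.600 + 1.920 + 1.680 → A₁ = 13.200 sabins.
Required A₂ = 0.161·576/4.04 = 22.954 sabins.
Absorption to add: 22.954 − 13.200 = 9.754 sabins.
Net gain per sq m: Δα = 0.93 − 0.05 = 0.88.
Area = ΔA/Δα = 9.754/0.88 = 11.1 sq m.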